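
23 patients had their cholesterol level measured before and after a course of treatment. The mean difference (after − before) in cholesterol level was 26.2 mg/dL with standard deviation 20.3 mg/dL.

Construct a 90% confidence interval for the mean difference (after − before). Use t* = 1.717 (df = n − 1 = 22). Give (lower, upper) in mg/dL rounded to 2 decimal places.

(18.93, 33.47)

This is a matched-pairs design, so SE = s_d/√n = 20.3/√23 = 4.2328.
Margin = 1.717 × 4.2328 = 7.2677; the interval is 26.2 ± 7.2677 = (18.93, 33.47).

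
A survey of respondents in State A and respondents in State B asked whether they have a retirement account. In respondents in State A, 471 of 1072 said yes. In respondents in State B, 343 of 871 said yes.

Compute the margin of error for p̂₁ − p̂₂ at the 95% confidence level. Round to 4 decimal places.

p̂₁ = 471/1072 = 0.4394 and p̂₂ = 343/871 = 0.3938.
SE₁ = √(p̂₁(1−p̂₁)/n₁) = √(0.4394·0.5606/1072) = 0.01516; SE₂ = √(0.3938·0.6062/871) = 0.01656.
Independent samples: SE of the difference = √(SE₁² + SE₂²) = √(0.0002298256 + 0.0002742336) = 0.02245.
z* for 95% confidence is 1.960, so the margin of error is 1.960 × 0.02245 = 0.04400.

0.0440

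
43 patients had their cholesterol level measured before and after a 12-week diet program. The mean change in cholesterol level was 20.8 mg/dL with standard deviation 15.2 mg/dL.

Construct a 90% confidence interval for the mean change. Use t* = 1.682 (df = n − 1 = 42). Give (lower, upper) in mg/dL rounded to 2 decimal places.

(16.90, 24.70)

Paired design: SE = s_d/√n = 15.2/√43 = 2.3180.
t* = 1.682; margin of error = 1.682 × 2.3180 = 3.8989.
20.8 ± 3.8989 → (16.90, 24.70).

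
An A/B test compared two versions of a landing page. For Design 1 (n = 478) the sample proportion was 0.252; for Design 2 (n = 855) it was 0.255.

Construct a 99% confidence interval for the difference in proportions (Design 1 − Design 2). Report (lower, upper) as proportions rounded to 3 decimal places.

(-0.067, 0.061)

SE₁ = √(p̂₁(1−p̂₁)/n₁) = √(0.2520·0.7480/478) = 0.01986; SE₂ = √(0.2550·0.7450/855) = 0.01491.
Independent samples: SE of the difference = √(SE₁² + SE₂²) = √(0.0003944196 + 0.0002223081) = 0.02483.
z* for 99% confidence is 2.576, so the margin of error is 2.576 × 0.02483 = 0.06396.
Point estimate p̂₁ − p̂₂ = 0.2520 − 0.2550 = -0.0030.
-0.0030 ± 0.06396 → (-0.067, 0.061).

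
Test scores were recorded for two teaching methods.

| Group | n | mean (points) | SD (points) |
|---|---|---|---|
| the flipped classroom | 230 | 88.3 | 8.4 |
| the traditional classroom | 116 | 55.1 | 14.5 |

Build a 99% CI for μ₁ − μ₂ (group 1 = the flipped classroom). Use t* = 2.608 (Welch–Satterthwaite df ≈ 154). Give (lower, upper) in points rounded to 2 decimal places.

(29.40, 37.00)

SE₁ = s₁/√n₁ = 8.4/√230 = 0.5539; SE₂ = 14.5/√116 = 1.3463.
Independent samples, unequal variances: SE_diff = √(SE₁² + SE₂²) = √(0.30680521 + 1.81252369) = 1.4558.
t* = 2.608, so margin of error = 2.608 × 1.4558 = 3.7967.
Difference in means = 88.3 − 55.1 = 33.2000.
33.2000 ± 3.7967 → (29.40, 37.00).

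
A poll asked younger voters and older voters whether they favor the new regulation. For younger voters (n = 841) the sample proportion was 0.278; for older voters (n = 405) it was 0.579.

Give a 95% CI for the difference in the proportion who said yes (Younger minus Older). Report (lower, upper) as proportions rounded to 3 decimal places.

Each SE is √(p̂(1−p̂)/n): √(0.2780·0.7220/841) = 0.01545 and √(0.5790·0.4210/405) = 0.02453.
SE(p̂₁ − p̂₂) = √(SE₁² + SE₂²) = √(0.0002387025 + 0.0006017209) = 0.02899, since the two samples are independent.
At 95% confidence z* = 1.960; margin = 1.960 × 0.02899 = 0.05682.
The difference is 0.2780 − 0.5790 = -0.3010, so the interval is -0.3010 ± 0.05682 = (-0.358, -0.244).

(-0.358, -0.244)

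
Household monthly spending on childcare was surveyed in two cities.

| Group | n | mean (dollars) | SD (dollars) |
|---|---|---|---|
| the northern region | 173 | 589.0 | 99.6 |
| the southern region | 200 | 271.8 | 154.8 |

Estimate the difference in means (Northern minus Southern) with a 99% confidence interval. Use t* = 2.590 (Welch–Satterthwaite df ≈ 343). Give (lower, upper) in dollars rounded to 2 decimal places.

(282.73, 351.67)

Standard errors of each mean: 99.6/√173 = 7.5724 and 154.8/√200 = 10.9460.
SE(x̄₁ − x̄₂) = √(7.5724² + 10.9460²) = 13.3100 for independent samples with unequal variances.
With t* = 2.590, the margin is 2.590 × 13.3100 = 34.4729.
x̄₁ − x̄₂ = 589.0 − 271.8 = 317.2000; the interval is 317.2000 ± 34.4729 = (282.73, 351.67).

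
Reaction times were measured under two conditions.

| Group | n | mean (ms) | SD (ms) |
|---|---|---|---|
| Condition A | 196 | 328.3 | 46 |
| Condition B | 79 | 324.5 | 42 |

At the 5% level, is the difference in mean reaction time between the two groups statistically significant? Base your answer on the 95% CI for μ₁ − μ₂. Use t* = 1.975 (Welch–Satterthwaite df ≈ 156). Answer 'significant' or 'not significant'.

not significant

Standard errors of each mean: 46/√196 = 3.2857 and 42/√79 = 4.7254.
SE(x̄₁ − x̄₂) = √(3.2857² + 4.7254²) = 5.7555 for independent samples with unequal variances.
With t* = 1.975, the margin is 1.975 × 5.7555 = 11.3671.
x̄₁ − x̄₂ = 328.3 − 324.5 = 3.8000; the interval is 3.8000 ± 11.3671 = (-7.5671, 15.1671).
The interval (-7.5671, 15.1671) contains 0, so the difference is not significant.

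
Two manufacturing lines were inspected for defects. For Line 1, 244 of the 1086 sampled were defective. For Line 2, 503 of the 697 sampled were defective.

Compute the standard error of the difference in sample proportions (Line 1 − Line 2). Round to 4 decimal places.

0.0212

Sample proportions: 244/1086 = 0.2247, 503/697 = 0.7217.
Each SE is √(p̂(1−p̂)/n): √(0.2247·0.7753/1086) = 0.01267 and √(0.7217·0.2783/697) = 0.01698.
SE(p̂₁ − p̂₂) = √(SE₁² + SE₂²) = √(0.0001605289 + 0.0002883204) = 0.02119, since the two samples are independent.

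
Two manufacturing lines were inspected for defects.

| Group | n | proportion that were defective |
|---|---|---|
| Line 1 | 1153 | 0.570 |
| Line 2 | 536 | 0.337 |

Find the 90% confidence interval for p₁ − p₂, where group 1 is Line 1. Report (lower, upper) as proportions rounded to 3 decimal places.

The two standard errors are √(0.5700×0.4300/1153) = 0.01458 and √(0.3370×0.6630/536) = 0.02042.
Because the samples are independent, SE_diff = √(0.01458² + 0.02042²) = 0.02509.
Using z* = 1.645 for 90%, ME = 1.645 × 0.02509 = 0.04127.
p̂₁ − p̂₂ = 0.2330; interval 0.2330 ± 0.04127 gives (0.192, 0.274).

(0.192, 0.274)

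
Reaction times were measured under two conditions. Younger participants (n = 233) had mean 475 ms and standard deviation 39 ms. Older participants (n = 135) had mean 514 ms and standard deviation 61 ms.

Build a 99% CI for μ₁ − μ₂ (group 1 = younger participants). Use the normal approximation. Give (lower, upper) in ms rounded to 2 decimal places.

(-54.04, -23.96)

Standard errors of each mean: 39/√233 = 2.5550 and 61/√135 = 5.2500.
SE(x̄₁ − x̄₂) = √(2.5550² + 5.2500²) = 5.8387 for independent samples with unequal variances.
With z* = 2.576, the margin is 2.576 × 5.8387 = 15.0405.
x̄₁ − x̄₂ = 475 − 514 = -39.0000; the interval is -39.0000 ± 15.0405 = (-54.04, -23.96).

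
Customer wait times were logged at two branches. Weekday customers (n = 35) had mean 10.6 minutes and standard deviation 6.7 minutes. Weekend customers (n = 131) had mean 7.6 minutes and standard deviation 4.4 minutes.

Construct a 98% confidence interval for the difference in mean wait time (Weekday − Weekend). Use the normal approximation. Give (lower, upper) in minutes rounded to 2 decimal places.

SE₁ = s₁/√n₁ = 6.7/√35 = 1.1325; SE₂ = 4.4/√131 = 0.3844.
Independent samples, unequal variances: SE_diff = √(SE₁² + SE₂²) = √(1.28255625 + 0.14776336) = 1.1960.
z* = 2.326, so margin of error = 2.326 × 1.1960 = 2.7819.
Difference in means = 10.6 − 7.6 = 3.0000.
3.0000 ± 2.7819 → (0.22, 5.78).

(0.22, 5.78)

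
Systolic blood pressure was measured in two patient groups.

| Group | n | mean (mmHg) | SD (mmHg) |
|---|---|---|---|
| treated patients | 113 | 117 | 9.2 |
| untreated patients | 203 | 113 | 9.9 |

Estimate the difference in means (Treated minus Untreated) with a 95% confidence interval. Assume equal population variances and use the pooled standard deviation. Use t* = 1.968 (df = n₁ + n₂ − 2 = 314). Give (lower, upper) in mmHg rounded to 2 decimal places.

(1.77, 6.23)

Pooled variance s_p² = [112·9.2² + 202·9.9²] / (113+203−2) = 93.2411, so s_p = 9.6561.
SE_diff = s_p·√(1/n₁ + 1/n₂) = 9.6561·√(1/113 + 1/203) = 1.1333.
t* = 1.968; margin = 1.968 × 1.1333 = 2.2303.
Difference = 117 − 113 = 4.0000.
4.0000 ± 2.2303 → (1.77, 6.23).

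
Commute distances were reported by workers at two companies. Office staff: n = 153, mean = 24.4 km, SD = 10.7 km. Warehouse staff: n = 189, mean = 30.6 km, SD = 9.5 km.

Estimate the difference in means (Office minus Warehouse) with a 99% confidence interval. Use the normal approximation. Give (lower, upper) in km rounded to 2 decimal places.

Per-group SEs: s₁/√n₁ = 10.7/√153 = 0.8650, s₂/√n₂ = 9.5/√189 = 0.6910.
Unpooled SE of the difference: √(0.748225 + 0.477481) = 1.1071.
Margin of error = z* · SE = 2.576 × 1.1071 = 2.8519.
x̄₁ − x̄₂ = 24.4 − 30.6 = -6.2000.
CI: -6.2000 ± 2.8519 = (-9.05, -3.35).

(-9.05, -3.35)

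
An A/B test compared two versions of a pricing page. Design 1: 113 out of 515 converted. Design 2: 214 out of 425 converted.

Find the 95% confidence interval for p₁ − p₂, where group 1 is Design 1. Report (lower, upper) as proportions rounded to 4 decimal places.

Sample proportions: 113/515 = 0.2194, 214/425 = 0.5035.
Each SE is √(p̂(1−p̂)/n): √(0.2194·0.7806/515) = 0.01824 and √(0.5035·0.4965/425) = 0.02425.
SE(p̂₁ − p̂₂) = √(SE₁² + SE₂²) = √(0.0003326976 + 0.0005880625) = 0.03034, since the two samples are independent.
At 95% confidence z* = 1.960; margin = 1.960 × 0.03034 = 0.05947.
The difference is 0.2194 − 0.5035 = -0.2841, so the interval is -0.2841 ± 0.05947 = (-0.3436, -0.2246).

(-0.3436, -0.2246)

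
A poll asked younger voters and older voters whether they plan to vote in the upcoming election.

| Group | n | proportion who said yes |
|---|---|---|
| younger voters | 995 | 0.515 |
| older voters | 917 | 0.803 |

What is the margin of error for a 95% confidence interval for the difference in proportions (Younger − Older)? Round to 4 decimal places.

Each SE is √(p̂(1−p̂)/n): √(0.5150·0.4850/995) = 0.01584 and √(0.8030·0.1970/917) = 0.01313.
SE(p̂₁ − p̂₂) = √(SE₁² + SE₂²) = √(0.0002509056 + 0.0001723969) = 0.02057, since the two samples are independent.
At 95% confidence z* = 1.960; margin = 1.960 × 0.02057 = 0.04032.

0.0403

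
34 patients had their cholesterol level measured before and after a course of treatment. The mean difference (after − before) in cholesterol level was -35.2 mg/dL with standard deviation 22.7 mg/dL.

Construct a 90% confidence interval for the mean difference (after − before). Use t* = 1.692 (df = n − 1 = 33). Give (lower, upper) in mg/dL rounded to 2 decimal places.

(-41.79, -28.61)

Paired design: SE = s_d/√n = 22.7/√34 = 3.8930.
t* = 1.692; margin of error = 1.692 × 3.8930 = 6.5870.
-35.2 ± 6.5870 → (-41.79, -28.61).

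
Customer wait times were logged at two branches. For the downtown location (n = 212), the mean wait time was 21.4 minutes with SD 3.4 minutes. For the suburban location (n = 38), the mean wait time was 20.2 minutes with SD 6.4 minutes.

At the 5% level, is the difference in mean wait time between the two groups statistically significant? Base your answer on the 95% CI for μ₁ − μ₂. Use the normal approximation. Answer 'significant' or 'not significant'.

Standard errors of each mean: 3.4/√212 = 0.2335 and 6.4/√38 = 1.0382.
SE(x̄₁ − x̄₂) = √(0.2335² + 1.0382²) = 1.0641 for independent samples with unequal variances.
With z* = 1.960, the margin is 1.960 × 1.0641 = 2.0856.
x̄₁ − x̄₂ = 21.4 − 20.2 = 1.2000; the interval is 1.2000 ± 2.0856 = (-0.8856, 3.2856).
The interval (-0.8856, 3.2856) contains 0, so the difference is not significant.

not significant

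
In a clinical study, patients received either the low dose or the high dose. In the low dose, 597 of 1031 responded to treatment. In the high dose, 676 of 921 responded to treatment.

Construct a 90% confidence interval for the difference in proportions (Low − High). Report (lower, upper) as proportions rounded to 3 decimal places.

First, p̂₁ = 597/1031 = 0.5790; p̂₂ = 676/921 = 0.7340.
The two standard errors are √(0.5790×0.4210/1031) = 0.01538 and √(0.7340×0.2660/921) = 0.01456.
Because the samples are independent, SE_diff = √(0.01538² + 0.01456²) = 0.02118.
Using z* = 1.645 for 90%, ME = 1.645 × 0.02118 = 0.03484.
p̂₁ − p̂₂ = -0.1550; interval -0.1550 ± 0.03484 gives (-0.190, -0.120).

(-0.190, -0.120)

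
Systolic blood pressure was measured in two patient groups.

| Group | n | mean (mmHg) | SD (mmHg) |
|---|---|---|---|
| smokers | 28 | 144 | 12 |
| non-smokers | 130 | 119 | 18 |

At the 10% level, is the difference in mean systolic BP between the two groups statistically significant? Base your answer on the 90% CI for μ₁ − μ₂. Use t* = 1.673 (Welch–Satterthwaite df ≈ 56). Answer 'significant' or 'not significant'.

SE₁ = s₁/√n₁ = 12/√28 = 2.2678; SE₂ = 18/√130 = 1.5787.
Independent samples, unequal variances: SE_diff = √(SE₁² + SE₂²) = √(5.14291684 + 2.49229369) = 2.7632.
t* = 1.673, so margin of error = 1.673 × 2.7632 = 4.6228.
Difference in means = 144 − 119 = 25.0000.
25.0000 ± 4.6228 → (20.3772, 29.6228).
The interval (20.3772, 29.6228) does not contain 0, so the difference is significant.

significant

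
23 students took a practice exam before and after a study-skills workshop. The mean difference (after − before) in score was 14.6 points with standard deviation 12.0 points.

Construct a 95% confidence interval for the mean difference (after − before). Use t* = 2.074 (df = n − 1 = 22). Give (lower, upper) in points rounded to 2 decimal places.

Paired design: SE = s_d/√n = 12.0/√23 = 2.5022.
t* = 2.074; margin of error = 2.074 × 2.5022 = 5.1896.
14.6 ± 5.1896 → (9.41, 19.79).

(9.41, 19.79)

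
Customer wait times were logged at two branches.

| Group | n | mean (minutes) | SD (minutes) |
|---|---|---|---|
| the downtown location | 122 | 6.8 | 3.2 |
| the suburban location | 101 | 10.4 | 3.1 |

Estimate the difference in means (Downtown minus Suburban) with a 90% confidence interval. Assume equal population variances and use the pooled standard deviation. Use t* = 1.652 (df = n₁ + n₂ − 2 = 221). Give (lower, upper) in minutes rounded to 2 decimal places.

Pooled variance s_p² = [121·3.2² + 100·3.1²] / (122+101−2) = 9.9549, so s_p = 3.1551.
SE_diff = s_p·√(1/n₁ + 1/n₂) = 3.1551·√(1/122 + 1/101) = 0.4244.
t* = 1.652; margin = 1.652 × 0.4244 = 0.7011.
Difference = 6.8 − 10.4 = -3.6000.
-3.6000 ± 0.7011 → (-4.30, -2.90).

(-4.30, -2.90)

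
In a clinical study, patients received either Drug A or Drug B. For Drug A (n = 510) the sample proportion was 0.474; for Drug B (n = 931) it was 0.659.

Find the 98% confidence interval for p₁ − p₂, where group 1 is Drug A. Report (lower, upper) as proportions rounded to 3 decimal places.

(-0.248, -0.122)

Each SE is √(p̂(1−p̂)/n): √(0.4740·0.5260/510) = 0.02211 and √(0.6590·0.3410/931) = 0.01554.
SE(p̂₁ − p̂₂) = √(SE₁² + SE₂²) = √(0.0004888521 + 0.0002414916) = 0.02702, since the two samples are independent.
At 98% confidence z* = 2.326; margin = 2.326 × 0.02702 = 0.06285.
The difference is 0.4740 − 0.6590 = -0.1850, so the interval is -0.1850 ± 0.06285 = (-0.248, -0.122).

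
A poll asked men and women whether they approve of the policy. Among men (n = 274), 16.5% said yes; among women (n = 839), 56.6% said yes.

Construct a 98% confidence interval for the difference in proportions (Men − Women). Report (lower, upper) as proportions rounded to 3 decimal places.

(-0.467, -0.335)

SE₁ = √(p̂₁(1−p̂₁)/n₁) = √(0.1650·0.8350/274) = 0.02242; SE₂ = √(0.5660·0.4340/839) = 0.01711.
Independent samples: SE of the difference = √(SE₁² + SE₂²) = √(0.0005026564 + 0.0002927521) = 0.02820.
z* for 98% confidence is 2.326, so the margin of error is 2.326 × 0.02820 = 0.06559.
Point estimate p̂₁ − p̂₂ = 0.1650 − 0.5660 = -0.4010.
-0.4010 ± 0.06559 → (-0.467, -0.335).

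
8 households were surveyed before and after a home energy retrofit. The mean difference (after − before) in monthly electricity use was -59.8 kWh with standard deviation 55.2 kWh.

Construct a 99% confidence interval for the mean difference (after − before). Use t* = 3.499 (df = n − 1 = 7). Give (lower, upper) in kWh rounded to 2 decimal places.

Paired design: SE = s_d/√n = 55.2/√8 = 19.5161.
t* = 3.499; margin of error = 3.499 × 19.5161 = 68.2868.
-59.8 ± 68.2868 → (-128.09, 8.49).

(-128.09, 8.49)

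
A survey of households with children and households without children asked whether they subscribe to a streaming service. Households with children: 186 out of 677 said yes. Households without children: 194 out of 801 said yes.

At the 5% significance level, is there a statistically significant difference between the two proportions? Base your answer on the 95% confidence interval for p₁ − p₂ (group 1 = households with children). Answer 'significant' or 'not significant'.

Sample proportions: 186/677 = 0.2747, 194/801 = 0.2422.
Each SE is √(p̂(1−p̂)/n): √(0.2747·0.7253/677) = 0.01716 and √(0.2422·0.7578/801) = 0.01514.
SE(p̂₁ − p̂₂) = √(SE₁² + SE₂²) = √(0.0002944656 + 0.0002292196) = 0.02288, since the two samples are independent.
At 95% confidence z* = 1.960; margin = 1.960 × 0.02288 = 0.04484.
The difference is 0.2747 − 0.2422 = 0.0325, so the interval is 0.0325 ± 0.04484 = (-0.01234, 0.07734).
The interval (-0.01234, 0.07734) contains 0, so the difference is not significant.

not significant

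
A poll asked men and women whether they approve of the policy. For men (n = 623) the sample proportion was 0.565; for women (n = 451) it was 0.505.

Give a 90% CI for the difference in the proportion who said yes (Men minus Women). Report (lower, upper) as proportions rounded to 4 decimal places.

The two standard errors are √(0.5650×0.4350/623) = 0.01986 and √(0.5050×0.4950/451) = 0.02354.
Because the samples are independent, SE_diff = √(0.01986² + 0.02354²) = 0.03080.
Using z* = 1.645 for 90%, ME = 1.645 × 0.03080 = 0.05067.
p̂₁ − p̂₂ = 0.0600; interval 0.0600 ± 0.05067 gives (0.0093, 0.1107).

(0.0093, 0.1107)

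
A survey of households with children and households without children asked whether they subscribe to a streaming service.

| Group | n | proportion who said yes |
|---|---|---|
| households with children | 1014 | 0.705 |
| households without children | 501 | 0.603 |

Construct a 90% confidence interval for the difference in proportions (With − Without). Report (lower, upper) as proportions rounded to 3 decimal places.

The two standard errors are √(0.7050×0.2950/1014) = 0.01432 and √(0.6030×0.3970/501) = 0.02186.
Because the samples are independent, SE_diff = √(0.01432² + 0.02186²) = 0.02613.
Using z* = 1.645 for 90%, ME = 1.645 × 0.02613 = 0.04298.
p̂₁ − p̂₂ = 0.1020; interval 0.1020 ± 0.04298 gives (0.059, 0.145).

(0.059, 0.145)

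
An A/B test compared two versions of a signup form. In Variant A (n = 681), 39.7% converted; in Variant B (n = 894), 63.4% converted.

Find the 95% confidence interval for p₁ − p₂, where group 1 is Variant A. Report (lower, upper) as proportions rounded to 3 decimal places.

Each SE is √(p̂(1−p̂)/n): √(0.3970·0.6030/681) = 0.01875 and √(0.6340·0.3660/894) = 0.01611.
SE(p̂₁ − p̂₂) = √(SE₁² + SE₂²) = √(0.0003515625 + 0.0002595321) = 0.02472, since the two samples are independent.
At 95% confidence z* = 1.960; margin = 1.960 × 0.02472 = 0.04845.
The difference is 0.3970 − 0.6340 = -0.2370, so the interval is -0.2370 ± 0.04845 = (-0.285, -0.189).

(-0.285, -0.189)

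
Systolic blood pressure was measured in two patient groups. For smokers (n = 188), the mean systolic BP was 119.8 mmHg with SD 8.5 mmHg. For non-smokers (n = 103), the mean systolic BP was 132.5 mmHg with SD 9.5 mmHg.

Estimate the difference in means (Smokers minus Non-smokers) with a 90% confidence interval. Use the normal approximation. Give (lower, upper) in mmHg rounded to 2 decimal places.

(-14.55, -10.85)

Per-group SEs: s₁/√n₁ = 8.5/√188 = 0.6199, s₂/√n₂ = 9.5/√103 = 0.9361.
Unpooled SE of the difference: √(0.38427601 + 0.87628321) = 1.1227.
Margin of error = z* · SE = 1.645 × 1.1227 = 1.8468.
x̄₁ − x̄₂ = 119.8 − 132.5 = -12.7000.
CI: -12.7000 ± 1.8468 = (-14.55, -10.85).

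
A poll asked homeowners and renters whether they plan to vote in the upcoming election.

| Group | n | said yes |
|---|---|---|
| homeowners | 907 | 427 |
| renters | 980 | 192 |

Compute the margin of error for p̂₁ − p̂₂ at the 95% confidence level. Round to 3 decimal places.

0.041

First, p̂₁ = 427/907 = 0.4708; p̂₂ = 192/980 = 0.1959.
The two standard errors are √(0.4708×0.5292/907) = 0.01657 and √(0.1959×0.8041/980) = 0.01268.
Because the samples are independent, SE_diff = √(0.01657² + 0.01268²) = 0.02086.
Using z* = 1.960 for 95%, ME = 1.960 × 0.02086 = 0.04089.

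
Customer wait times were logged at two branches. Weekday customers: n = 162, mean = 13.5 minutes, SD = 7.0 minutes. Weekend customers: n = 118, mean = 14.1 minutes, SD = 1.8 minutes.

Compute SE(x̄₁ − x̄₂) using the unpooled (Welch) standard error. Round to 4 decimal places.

0.5744

Standard errors of each mean: 7.0/√162 = 0.5500 and 1.8/√118 = 0.1657.
SE(x̄₁ − x̄₂) = √(0.5500² + 0.1657²) = 0.5744 for independent samples with unequal variances.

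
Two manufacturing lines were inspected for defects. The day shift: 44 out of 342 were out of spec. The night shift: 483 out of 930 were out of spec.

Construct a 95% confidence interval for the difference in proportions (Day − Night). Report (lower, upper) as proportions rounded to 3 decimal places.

First, p̂₁ = 44/342 = 0.1287; p̂₂ = 483/930 = 0.5194.
The two standard errors are √(0.1287×0.8713/342) = 0.01811 and √(0.5194×0.4806/930) = 0.01638.
Because the samples are independent, SE_diff = √(0.01811² + 0.01638²) = 0.02442.
Using z* = 1.960 for 95%, ME = 1.960 × 0.02442 = 0.04786.
p̂₁ − p̂₂ = -0.3907; interval -0.3907 ± 0.04786 gives (-0.439, -0.343).

(-0.439, -0.343)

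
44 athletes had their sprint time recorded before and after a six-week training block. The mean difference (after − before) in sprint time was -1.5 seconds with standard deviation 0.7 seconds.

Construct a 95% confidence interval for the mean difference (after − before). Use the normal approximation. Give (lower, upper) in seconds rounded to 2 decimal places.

(-1.71, -1.29)

Paired design: SE = s_d/√n = 0.7/√44 = 0.1055.
z* = 1.960; margin of error = 1.960 × 0.1055 = 0.2068.
-1.5 ± 0.2068 → (-1.71, -1.29).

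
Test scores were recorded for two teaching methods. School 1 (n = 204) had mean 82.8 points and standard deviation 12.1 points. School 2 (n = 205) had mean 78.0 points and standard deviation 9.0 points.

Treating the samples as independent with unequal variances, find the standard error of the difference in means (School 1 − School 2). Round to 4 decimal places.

Per-group SEs: s₁/√n₁ = 12.1/√204 = 0.8472, s₂/√n₂ = 9.0/√205 = 0.6286.
Unpooled SE of the difference: √(0.71774784 + 0.39513796) = 1.0549.

1.0549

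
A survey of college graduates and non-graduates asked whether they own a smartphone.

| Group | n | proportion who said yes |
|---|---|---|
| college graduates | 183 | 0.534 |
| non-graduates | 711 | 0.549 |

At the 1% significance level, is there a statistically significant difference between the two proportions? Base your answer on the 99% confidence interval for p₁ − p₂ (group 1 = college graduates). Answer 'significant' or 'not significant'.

The two standard errors are √(0.5340×0.4660/183) = 0.03688 and √(0.5490×0.4510/711) = 0.01866.
Because the samples are independent, SE_diff = √(0.03688² + 0.01866²) = 0.04133.
Using z* = 2.576 for 99%, ME = 2.576 × 0.04133 = 0.10647.
p̂₁ − p̂₂ = -0.0150; interval -0.0150 ± 0.10647 gives (-0.12147, 0.09147).
The interval (-0.12147, 0.09147) contains 0, so the difference is not significant.

not significant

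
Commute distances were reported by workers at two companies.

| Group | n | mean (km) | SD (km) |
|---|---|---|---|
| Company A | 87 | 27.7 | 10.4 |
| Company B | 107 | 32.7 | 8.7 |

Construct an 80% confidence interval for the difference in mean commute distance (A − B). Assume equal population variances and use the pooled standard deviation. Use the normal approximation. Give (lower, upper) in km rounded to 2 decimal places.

(-6.76, -3.24)

s_p = √[((n₁−1)s₁² + (n₂−1)s₂²)/(n₁+n₂−2)] = √[(86·10.4² + 106·8.7²)/192] = 9.4992.
SE = 9.4992·√(1/87 + 1/107) = 1.3713.
With z* = 1.282, margin = 1.282 × 1.3713 = 1.7580.
x̄₁ − x̄₂ = 27.7 − 32.7 = -5.0000; interval -5.0000 ± 1.7580 = (-6.76, -3.24).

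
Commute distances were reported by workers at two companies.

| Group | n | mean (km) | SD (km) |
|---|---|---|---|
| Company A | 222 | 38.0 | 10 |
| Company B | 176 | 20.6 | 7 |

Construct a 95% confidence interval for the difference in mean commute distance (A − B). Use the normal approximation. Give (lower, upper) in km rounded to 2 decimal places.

Standard errors of each mean: 10/√222 = 0.6712 and 7/√176 = 0.5276.
SE(x̄₁ − x̄₂) = √(0.6712² + 0.5276²) = 0.8537 for independent samples with unequal variances.
With z* = 1.960, the margin is 1.960 × 0.8537 = 1.6733.
x̄₁ − x̄₂ = 38.0 − 20.6 = 17.4000; the interval is 17.4000 ± 1.6733 = (15.73, 19.07).

(15.73, 19.07)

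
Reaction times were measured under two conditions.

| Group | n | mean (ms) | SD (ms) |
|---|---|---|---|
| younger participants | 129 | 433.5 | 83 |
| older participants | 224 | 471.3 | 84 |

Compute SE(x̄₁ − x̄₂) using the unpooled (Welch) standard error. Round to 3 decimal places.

9.214

Standard errors of each mean: 83/√129 = 7.3077 and 84/√224 = 5.6125.
SE(x̄₁ − x̄₂) = √(7.3077² + 5.6125²) = 9.2143 for independent samples with unequal variances.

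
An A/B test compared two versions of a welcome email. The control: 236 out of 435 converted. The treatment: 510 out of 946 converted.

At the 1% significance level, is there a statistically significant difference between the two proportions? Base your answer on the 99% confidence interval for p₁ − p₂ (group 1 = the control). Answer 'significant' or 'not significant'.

p̂₁ = 236/435 = 0.5425 and p̂₂ = 510/946 = 0.5391.
SE₁ = √(p̂₁(1−p̂₁)/n₁) = √(0.5425·0.4575/435) = 0.02389; SE₂ = √(0.5391·0.4609/946) = 0.01621.
Independent samples: SE of the difference = √(SE₁² + SE₂²) = √(0.0005707321 + 0.0002627641) = 0.02887.
z* for 99% confidence is 2.576, so the margin of error is 2.576 × 0.02887 = 0.07437.
Point estimate p̂₁ − p̂₂ = 0.5425 − 0.5391 = 0.0034.
0.0034 ± 0.07437 → (-0.07097, 0.07777).
The interval (-0.07097, 0.07777) contains 0, so the difference is not significant.

not significant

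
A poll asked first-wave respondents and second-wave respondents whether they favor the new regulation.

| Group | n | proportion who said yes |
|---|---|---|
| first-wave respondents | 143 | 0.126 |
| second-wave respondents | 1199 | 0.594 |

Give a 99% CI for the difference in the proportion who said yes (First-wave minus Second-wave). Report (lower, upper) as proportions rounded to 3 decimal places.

The two standard errors are √(0.1260×0.8740/143) = 0.02775 and √(0.5940×0.4060/1199) = 0.01418.
Because the samples are independent, SE_diff = √(0.02775² + 0.01418²) = 0.03116.
Using z* = 2.576 for 99%, ME = 2.576 × 0.03116 = 0.08027.
p̂₁ − p̂₂ = -0.4680; interval -0.4680 ± 0.08027 gives (-0.548, -0.388).

(-0.548, -0.388)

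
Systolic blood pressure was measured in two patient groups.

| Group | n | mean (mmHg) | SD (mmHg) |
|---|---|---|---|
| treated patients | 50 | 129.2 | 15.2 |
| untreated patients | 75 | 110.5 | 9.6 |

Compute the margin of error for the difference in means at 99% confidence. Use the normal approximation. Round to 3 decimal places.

6.230

Standard errors of each mean: 15.2/√50 = 2.1496 and 9.6/√75 = 1.1085.
SE(x̄₁ − x̄₂) = √(2.1496² + 1.1085²) = 2.4186 for independent samples with unequal variances.
With z* = 2.576, the margin is 2.576 × 2.4186 = 6.2303.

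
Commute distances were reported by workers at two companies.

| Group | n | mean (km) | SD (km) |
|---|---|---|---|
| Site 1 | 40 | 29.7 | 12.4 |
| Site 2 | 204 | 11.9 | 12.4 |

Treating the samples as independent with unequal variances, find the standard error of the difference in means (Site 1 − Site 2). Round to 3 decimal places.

Standard errors of each mean: 12.4/√40 = 1.9606 and 12.4/√204 = 0.8682.
SE(x̄₁ − x̄₂) = √(1.9606² + 0.8682²) = 2.1442 for independent samples with unequal variances.

2.144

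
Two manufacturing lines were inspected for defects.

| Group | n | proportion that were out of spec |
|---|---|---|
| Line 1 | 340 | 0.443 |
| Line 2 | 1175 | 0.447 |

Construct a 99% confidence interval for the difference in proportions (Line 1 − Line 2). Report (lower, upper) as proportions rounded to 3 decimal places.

SE₁ = √(p̂₁(1−p̂₁)/n₁) = √(0.4430·0.5570/340) = 0.02694; SE₂ = √(0.4470·0.5530/1175) = 0.01450.
Independent samples: SE of the difference = √(SE₁² + SE₂²) = √(0.0007257636 + 0.00021025) = 0.03059.
z* for 99% confidence is 2.576, so the margin of error is 2.576 × 0.03059 = 0.07880.
Point estimate p̂₁ − p̂₂ = 0.4430 − 0.4470 = -0.0040.
-0.0040 ± 0.07880 → (-0.083, 0.075).

(-0.083, 0.075)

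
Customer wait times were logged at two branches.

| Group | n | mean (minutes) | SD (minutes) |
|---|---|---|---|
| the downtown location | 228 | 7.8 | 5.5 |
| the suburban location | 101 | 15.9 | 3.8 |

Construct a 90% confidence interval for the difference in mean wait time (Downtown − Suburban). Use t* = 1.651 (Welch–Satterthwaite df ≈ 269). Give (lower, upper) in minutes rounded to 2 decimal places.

Standard errors of each mean: 5.5/√228 = 0.3642 and 3.8/√101 = 0.3781.
SE(x̄₁ − x̄₂) = √(0.3642² + 0.3781²) = 0.5250 for independent samples with unequal variances.
With t* = 1.651, the margin is 1.651 × 0.5250 = 0.8668.
x̄₁ − x̄₂ = 7.8 − 15.9 = -8.1000; the interval is -8.1000 ± 0.8668 = (-8.97, -7.23).

(-8.97, -7.23)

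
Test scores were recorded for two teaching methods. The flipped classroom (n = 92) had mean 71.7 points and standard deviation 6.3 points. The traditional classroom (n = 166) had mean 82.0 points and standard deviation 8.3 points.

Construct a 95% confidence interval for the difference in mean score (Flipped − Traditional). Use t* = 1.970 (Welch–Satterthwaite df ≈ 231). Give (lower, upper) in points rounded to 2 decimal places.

(-12.11, -8.49)

Per-group SEs: s₁/√n₁ = 6.3/√92 = 0.6568, s₂/√n₂ = 8.3/√166 = 0.6442.
Unpooled SE of the difference: √(0.43138624 + 0.41499364) = 0.9200.
Margin of error = t* · SE = 1.970 × 0.9200 = 1.8124.
x̄₁ − x̄₂ = 71.7 − 82.0 = -10.3000.
CI: -10.3000 ± 1.8124 = (-12.11, -8.49).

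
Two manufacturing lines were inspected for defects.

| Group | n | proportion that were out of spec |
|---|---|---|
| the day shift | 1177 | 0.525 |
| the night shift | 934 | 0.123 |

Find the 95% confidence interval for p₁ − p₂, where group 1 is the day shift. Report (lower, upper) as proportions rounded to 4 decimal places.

Each SE is √(p̂(1−p̂)/n): √(0.5250·0.4750/1177) = 0.01456 and √(0.1230·0.8770/934) = 0.01075.
SE(p̂₁ − p̂₂) = √(SE₁² + SE₂²) = √(0.0002119936 + 0.0001155625) = 0.01810, since the two samples are independent.
At 95% confidence z* = 1.960; margin = 1.960 × 0.01810 = 0.03548.
The difference is 0.5250 − 0.1230 = 0.4020, so the interval is 0.4020 ± 0.03548 = (0.3665, 0.4375).

(0.3665, 0.4375)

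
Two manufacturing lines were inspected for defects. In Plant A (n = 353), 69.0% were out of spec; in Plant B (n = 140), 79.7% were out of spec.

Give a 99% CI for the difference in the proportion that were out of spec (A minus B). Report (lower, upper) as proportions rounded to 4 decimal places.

The two standard errors are √(0.6900×0.3100/353) = 0.02462 and √(0.7970×0.2030/140) = 0.03399.
Because the samples are independent, SE_diff = √(0.02462² + 0.03399²) = 0.04197.
Using z* = 2.576 for 99%, ME = 2.576 × 0.04197 = 0.10811.
p̂₁ − p̂₂ = -0.1070; interval -0.1070 ± 0.10811 gives (-0.2151, 0.0011).

(-0.2151, 0.0011)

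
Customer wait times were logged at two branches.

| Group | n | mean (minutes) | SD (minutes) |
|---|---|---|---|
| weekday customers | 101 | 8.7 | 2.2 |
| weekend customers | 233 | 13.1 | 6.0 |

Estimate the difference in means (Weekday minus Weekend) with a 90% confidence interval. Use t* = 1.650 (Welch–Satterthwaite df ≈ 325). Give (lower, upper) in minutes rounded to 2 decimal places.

(-5.14, -3.66)

Standard errors of each mean: 2.2/√101 = 0.2189 and 6.0/√233 = 0.3931.
SE(x̄₁ − x̄₂) = √(0.2189² + 0.3931²) = 0.4499 for independent samples with unequal variances.
With t* = 1.650, the margin is 1.650 × 0.4499 = 0.7423.
x̄₁ − x̄₂ = 8.7 − 13.1 = -4.4000; the interval is -4.4000 ± 0.7423 = (-5.14, -3.66).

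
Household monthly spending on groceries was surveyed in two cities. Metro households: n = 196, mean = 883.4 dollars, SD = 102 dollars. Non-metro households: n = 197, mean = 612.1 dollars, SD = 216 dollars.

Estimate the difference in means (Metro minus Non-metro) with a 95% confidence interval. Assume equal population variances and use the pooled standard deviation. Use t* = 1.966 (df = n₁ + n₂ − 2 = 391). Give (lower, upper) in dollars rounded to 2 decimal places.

Pooled variance s_p² = [195·102² + 196·216²] / (196+197−2) = 28576.3581, so s_p = 169.0454.
SE_diff = s_p·√(1/n₁ + 1/n₂) = 169.0454·√(1/196 + 1/197) = 17.0545.
t* = 1.966; margin = 1.966 × 17.0545 = 33.5291.
Difference = 883.4 − 612.1 = 271.3000.
271.3000 ± 33.5291 → (237.77, 304.83).

(237.77, 304.83)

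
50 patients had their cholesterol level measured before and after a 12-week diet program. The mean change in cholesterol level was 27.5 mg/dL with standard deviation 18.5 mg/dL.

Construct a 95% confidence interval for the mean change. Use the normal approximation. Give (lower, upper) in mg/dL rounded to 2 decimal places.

(22.37, 32.63)

Paired design: SE = s_d/√n = 18.5/√50 = 2.6163.
z* = 1.960; margin of error = 1.960 × 2.6163 = 5.1279.
27.5 ± 5.1279 → (22.37, 32.63).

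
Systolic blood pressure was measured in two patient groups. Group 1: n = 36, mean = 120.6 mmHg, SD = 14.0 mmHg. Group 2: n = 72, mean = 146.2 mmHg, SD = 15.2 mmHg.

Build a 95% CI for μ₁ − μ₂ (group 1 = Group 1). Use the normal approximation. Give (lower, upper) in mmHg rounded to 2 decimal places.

(-31.37, -19.83)

Per-group SEs: s₁/√n₁ = 14.0/√36 = 2.3333, s₂/√n₂ = 15.2/√72 = 1.7913.
Unpooled SE of the difference: √(5.44428889 + 3.20875569) = 2.9416.
Margin of error = z* · SE = 1.960 × 2.9416 = 5.7655.
x̄₁ − x̄₂ = 120.6 − 146.2 = -25.6000.
CI: -25.6000 ± 5.7655 = (-31.37, -19.83).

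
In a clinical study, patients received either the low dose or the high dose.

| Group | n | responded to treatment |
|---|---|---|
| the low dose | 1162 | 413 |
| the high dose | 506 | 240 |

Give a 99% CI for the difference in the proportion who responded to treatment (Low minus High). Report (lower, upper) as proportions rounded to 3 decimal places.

Sample proportions: 413/1162 = 0.3554, 240/506 = 0.4743.
Each SE is √(p̂(1−p̂)/n): √(0.3554·0.6446/1162) = 0.01404 and √(0.4743·0.5257/506) = 0.02220.
SE(p̂₁ − p̂₂) = √(SE₁² + SE₂²) = √(0.0001971216 + 0.00049284) = 0.02627, since the two samples are independent.
At 99% confidence z* = 2.576; margin = 2.576 × 0.02627 = 0.06767.
The difference is 0.3554 − 0.4743 = -0.1189, so the interval is -0.1189 ± 0.06767 = (-0.187, -0.051).

(-0.187, -0.051)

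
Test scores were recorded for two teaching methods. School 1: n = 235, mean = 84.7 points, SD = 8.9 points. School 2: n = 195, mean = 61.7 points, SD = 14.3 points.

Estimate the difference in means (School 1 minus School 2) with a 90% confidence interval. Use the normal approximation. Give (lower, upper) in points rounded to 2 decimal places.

(21.06, 24.94)

SE₁ = s₁/√n₁ = 8.9/√235 = 0.5806; SE₂ = 14.3/√195 = 1.0240.
Independent samples, unequal variances: SE_diff = √(SE₁² + SE₂²) = √(0.33709636 + 1.048576) = 1.1771.
z* = 1.645, so margin of error = 1.645 × 1.1771 = 1.9363.
Difference in means = 84.7 − 61.7 = 23.0000.
23.0000 ± 1.9363 → (21.06, 24.94).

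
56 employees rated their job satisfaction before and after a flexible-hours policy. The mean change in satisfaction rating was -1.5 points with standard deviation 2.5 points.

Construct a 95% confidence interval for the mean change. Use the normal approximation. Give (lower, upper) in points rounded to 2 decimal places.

This is a matched-pairs design, so SE = s_d/√n = 2.5/√56 = 0.3341.
Margin = 1.960 × 0.3341 = 0.6548; the interval is -1.5 ± 0.6548 = (-2.15, -0.85).

(-2.15, -0.85)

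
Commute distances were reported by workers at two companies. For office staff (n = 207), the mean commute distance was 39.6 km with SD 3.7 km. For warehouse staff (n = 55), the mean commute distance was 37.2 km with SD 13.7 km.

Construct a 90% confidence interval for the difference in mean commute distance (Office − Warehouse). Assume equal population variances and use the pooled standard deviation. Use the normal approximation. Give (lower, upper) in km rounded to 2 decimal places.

(0.64, 4.16)

Pooled variance s_p² = [206·3.7² + 54·13.7²] / (207+55−2) = 49.8285, so s_p = 7.0589.
SE_diff = s_p·√(1/n₁ + 1/n₂) = 7.0589·√(1/207 + 1/55) = 1.0708.
z* = 1.645; margin = 1.645 × 1.0708 = 1.7615.
Difference = 39.6 − 37.2 = 2.4000.
2.4000 ± 1.7615 → (0.64, 4.16).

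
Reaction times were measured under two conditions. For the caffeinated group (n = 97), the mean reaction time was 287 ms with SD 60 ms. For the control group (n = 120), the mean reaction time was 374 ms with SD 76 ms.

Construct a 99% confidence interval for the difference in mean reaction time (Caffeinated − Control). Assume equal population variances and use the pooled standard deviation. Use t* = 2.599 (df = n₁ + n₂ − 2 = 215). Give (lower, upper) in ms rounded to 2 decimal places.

s_p = √[((n₁−1)s₁² + (n₂−1)s₂²)/(n₁+n₂−2)] = √[(96·60² + 119·76²)/215] = 69.3137.
SE = 69.3137·√(1/97 + 1/120) = 9.4640.
With t* = 2.599, margin = 2.599 × 9.4640 = 24.5969.
x̄₁ − x̄₂ = 287 − 374 = -87.0000; interval -87.0000 ± 24.5969 = (-111.60, -62.40).

(-111.60, -62.40)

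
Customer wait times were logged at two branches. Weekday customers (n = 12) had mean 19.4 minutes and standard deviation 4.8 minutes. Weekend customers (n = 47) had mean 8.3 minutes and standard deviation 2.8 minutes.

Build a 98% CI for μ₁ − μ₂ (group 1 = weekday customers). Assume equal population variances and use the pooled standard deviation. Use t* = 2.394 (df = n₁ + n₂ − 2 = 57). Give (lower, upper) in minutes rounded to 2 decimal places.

(8.56, 13.64)

s_p = √[((n₁−1)s₁² + (n₂−1)s₂²)/(n₁+n₂−2)] = √[(11·4.8² + 46·2.8²)/57] = 3.2823.
SE = 3.2823·√(1/12 + 1/47) = 1.0616.
With t* = 2.394, margin = 2.394 × 1.0616 = 2.5415.
x̄₁ − x̄₂ = 19.4 − 8.3 = 11.1000; interval 11.1000 ± 2.5415 = (8.56, 13.64).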